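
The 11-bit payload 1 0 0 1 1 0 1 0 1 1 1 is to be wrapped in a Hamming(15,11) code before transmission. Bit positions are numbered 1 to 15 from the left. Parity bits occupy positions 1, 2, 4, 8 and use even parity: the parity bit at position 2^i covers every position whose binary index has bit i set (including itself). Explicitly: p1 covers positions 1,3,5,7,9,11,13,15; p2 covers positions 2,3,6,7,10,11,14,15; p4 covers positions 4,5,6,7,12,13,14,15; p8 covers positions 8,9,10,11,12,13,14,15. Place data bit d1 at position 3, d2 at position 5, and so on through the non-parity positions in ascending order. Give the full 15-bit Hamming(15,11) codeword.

Place data bits at non-power-of-two positions: b3=1, b5=0, b6=0, b7=1, b9=1, b10=0, b11=1, b12=0, b13=1, b14=1, b15=1.
p1 = XOR of data positions {3,5,7,9,11,13,15} = 1⊕0⊕1⊕1⊕1⊕1⊕1 = 0
p2 = XOR of data positions {3,6,7,10,11,14,15} = 1⊕0⊕1⊕0⊕1⊕1⊕1 = 1
p4 = XOR of data positions {5,6,7,12,13,14,15} = 0⊕0⊕1⊕0⊕1⊕1⊕1 = 0
p8 = XOR of data positions {9,10,11,12,13,14,15} = 1⊕0⊕1⊕0⊕1⊕1⊕1 = 1
Codeword b1..b15 = 011000111010111

011000111010111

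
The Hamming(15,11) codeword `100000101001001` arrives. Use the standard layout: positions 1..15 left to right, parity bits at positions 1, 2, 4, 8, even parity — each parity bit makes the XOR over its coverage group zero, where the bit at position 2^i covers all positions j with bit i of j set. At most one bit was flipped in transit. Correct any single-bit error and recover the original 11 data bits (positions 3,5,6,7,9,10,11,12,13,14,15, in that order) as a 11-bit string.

s1: b1⊕b3⊕b5⊕b7⊕b9⊕b11⊕b13⊕b15 = 1⊕0⊕0⊕1⊕1⊕0⊕0⊕1 = 0
s2: b2⊕b3⊕b6⊕b7⊕b10⊕b11⊕b14⊕b15 = 0⊕0⊕0⊕1⊕0⊕0⊕0⊕1 = 0
s4: b4⊕b5⊕b6⊕b7⊕b12⊕b13⊕b14⊕b15 = 0⊕0⊕0⊕1⊕1⊕0⊕0⊕1 = 1
s8: b8⊕b9⊕b10⊕b11⊕b12⊕b13⊕b14⊕b15 = 0⊕1⊕0⊕0⊕1⊕0⊕0⊕1 = 1
Syndrome (s8...s1) = 1100 → position 12.
Flip bit 12: corrected codeword = 100000101000001
Data bits at positions 3,5,6,7,9,10,11,12,13,14,15: 00011000001

00011000001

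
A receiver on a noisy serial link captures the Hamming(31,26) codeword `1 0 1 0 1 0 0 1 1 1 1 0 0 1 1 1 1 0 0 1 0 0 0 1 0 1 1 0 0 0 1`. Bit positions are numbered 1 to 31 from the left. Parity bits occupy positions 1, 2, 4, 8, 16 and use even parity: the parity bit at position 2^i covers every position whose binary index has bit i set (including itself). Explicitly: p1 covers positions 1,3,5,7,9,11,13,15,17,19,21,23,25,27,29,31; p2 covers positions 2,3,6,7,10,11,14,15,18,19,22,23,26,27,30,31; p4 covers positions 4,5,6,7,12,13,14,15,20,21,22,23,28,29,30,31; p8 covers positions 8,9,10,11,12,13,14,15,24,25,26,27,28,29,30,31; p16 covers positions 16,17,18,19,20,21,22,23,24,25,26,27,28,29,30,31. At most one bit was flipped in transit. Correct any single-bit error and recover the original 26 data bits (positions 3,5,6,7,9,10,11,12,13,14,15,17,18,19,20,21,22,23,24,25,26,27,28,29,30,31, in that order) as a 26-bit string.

s1: b1⊕b3⊕b5⊕b7⊕b9⊕b11⊕b13⊕b15⊕b17⊕b19⊕b21⊕b23⊕b25⊕b27⊕b29⊕b31 = 1⊕1⊕1⊕0⊕1⊕1⊕0⊕1⊕1⊕0⊕0⊕0⊕0⊕1⊕0⊕1 = 1
s2: b2⊕b3⊕b6⊕b7⊕b10⊕b11⊕b14⊕b15⊕b18⊕b19⊕b22⊕b23⊕b26⊕b27⊕b30⊕b31 = 0⊕1⊕0⊕0⊕1⊕1⊕1⊕1⊕0⊕0⊕0⊕0⊕1⊕1⊕0⊕1 = 0
s4: b4⊕b5⊕b6⊕b7⊕b12⊕b13⊕b14⊕b15⊕b20⊕b21⊕b22⊕b23⊕b28⊕b29⊕b30⊕b31 = 0⊕1⊕0⊕0⊕0⊕0⊕1⊕1⊕1⊕0⊕0⊕0⊕0⊕0⊕0⊕1 = 1
s8: b8⊕b9⊕b10⊕b11⊕b12⊕b13⊕b14⊕b15⊕b24⊕b25⊕b26⊕b27⊕b28⊕b29⊕b30⊕b31 = 1⊕1⊕1⊕1⊕0⊕0⊕1⊕1⊕1⊕0⊕1⊕1⊕0⊕0⊕0⊕1 = 0
s16: b16⊕b17⊕b18⊕b19⊕b20⊕b21⊕b22⊕b23⊕b24⊕b25⊕b26⊕b27⊕b28⊕b29⊕b30⊕b31 = 1⊕1⊕0⊕0⊕1⊕0⊕0⊕0⊕1⊕0⊕1⊕1⊕0⊕0⊕0⊕1 = 1
Syndrome (s16...s1) = 10101 → position 21.
Flip bit 21: corrected codeword = 1010100111100111100110010110001
Data bits at positions 3,5,6,7,9,10,11,12,13,14,15,17,18,19,20,21,22,23,24,25,26,27,28,29,30,31: 11001110011100110010110001

11001110011100110010110001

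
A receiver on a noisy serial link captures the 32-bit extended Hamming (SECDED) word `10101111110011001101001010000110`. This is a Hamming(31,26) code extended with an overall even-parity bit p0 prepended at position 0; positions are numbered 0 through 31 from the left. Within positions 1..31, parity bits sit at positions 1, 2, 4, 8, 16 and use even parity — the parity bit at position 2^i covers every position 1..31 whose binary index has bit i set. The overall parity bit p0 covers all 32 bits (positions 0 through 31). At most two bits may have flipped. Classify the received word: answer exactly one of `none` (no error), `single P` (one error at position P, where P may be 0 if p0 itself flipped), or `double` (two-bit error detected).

single 29

s1: b1⊕b3⊕b5⊕b7⊕b9⊕b11⊕b13⊕b15⊕b17⊕b19⊕b21⊕b23⊕b25⊕b27⊕b29⊕b31 = 0⊕0⊕1⊕1⊕1⊕0⊕1⊕0⊕1⊕1⊕0⊕0⊕0⊕0⊕1⊕0 = 1
s2: b2⊕b3⊕b6⊕b7⊕b10⊕b11⊕b14⊕b15⊕b18⊕b19⊕b22⊕b23⊕b26⊕b27⊕b30⊕b31 = 1⊕0⊕1⊕1⊕0⊕0⊕0⊕0⊕0⊕1⊕1⊕0⊕0⊕0⊕1⊕0 = 0
s4: b4⊕b5⊕b6⊕b7⊕b12⊕b13⊕b14⊕b15⊕b20⊕b21⊕b22⊕b23⊕b28⊕b29⊕b30⊕b31 = 1⊕1⊕1⊕1⊕1⊕1⊕0⊕0⊕0⊕0⊕1⊕0⊕0⊕1⊕1⊕0 = 1
s8: b8⊕b9⊕b10⊕b11⊕b12⊕b13⊕b14⊕b15⊕b24⊕b25⊕b26⊕b27⊕b28⊕b29⊕b30⊕b31 = 1⊕1⊕0⊕0⊕1⊕1⊕0⊕0⊕1⊕0⊕0⊕0⊕0⊕1⊕1⊕0 = 1
s16: b16⊕b17⊕b18⊕b19⊕b20⊕b21⊕b22⊕b23⊕b24⊕b25⊕b26⊕b27⊕b28⊕b29⊕b30⊕b31 = 1⊕1⊕0⊕1⊕0⊕0⊕1⊕0⊕1⊕0⊕0⊕0⊕0⊕1⊕1⊕0 = 1
Syndrome (s16...s1) = 11101 → position 29.
Overall parity (XOR of all 32 bits, including p0): 1⊕0⊕1⊕0⊕1⊕1⊕1⊕1⊕1⊕1⊕0⊕0⊕1⊕1⊕0⊕0⊕1⊕1⊕0⊕1⊕0⊕0⊕1⊕0⊕1⊕0⊕0⊕0⊕0⊕1⊕1⊕0 = 1
Overall=1, syndrome position=29 → single-bit error at position 29.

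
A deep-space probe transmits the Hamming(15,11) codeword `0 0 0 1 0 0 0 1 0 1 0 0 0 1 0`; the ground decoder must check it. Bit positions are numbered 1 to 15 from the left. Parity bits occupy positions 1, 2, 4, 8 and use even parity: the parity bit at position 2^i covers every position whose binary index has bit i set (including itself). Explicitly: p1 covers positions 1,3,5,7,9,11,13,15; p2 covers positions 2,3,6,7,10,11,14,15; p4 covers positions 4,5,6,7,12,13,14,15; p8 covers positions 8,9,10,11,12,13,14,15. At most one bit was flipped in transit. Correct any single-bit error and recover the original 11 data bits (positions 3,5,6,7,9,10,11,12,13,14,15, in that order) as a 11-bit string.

00000100010

s1: b1⊕b3⊕b5⊕b7⊕b9⊕b11⊕b13⊕b15 = 0⊕0⊕0⊕0⊕0⊕0⊕0⊕0 = 0
s2: b2⊕b3⊕b6⊕b7⊕b10⊕b11⊕b14⊕b15 = 0⊕0⊕0⊕0⊕1⊕0⊕1⊕0 = 0
s4: b4⊕b5⊕b6⊕b7⊕b12⊕b13⊕b14⊕b15 = 1⊕0⊕0⊕0⊕0⊕0⊕1⊕0 = 0
s8: b8⊕b9⊕b10⊕b11⊕b12⊕b13⊕b14⊕b15 = 1⊕0⊕1⊕0⊕0⊕0⊕1⊕0 = 1
Syndrome (s8...s1) = 1000 → position 8.
Flip bit 8: corrected codeword = 000100000100010
Data bits at positions 3,5,6,7,9,10,11,12,13,14,15: 00000100010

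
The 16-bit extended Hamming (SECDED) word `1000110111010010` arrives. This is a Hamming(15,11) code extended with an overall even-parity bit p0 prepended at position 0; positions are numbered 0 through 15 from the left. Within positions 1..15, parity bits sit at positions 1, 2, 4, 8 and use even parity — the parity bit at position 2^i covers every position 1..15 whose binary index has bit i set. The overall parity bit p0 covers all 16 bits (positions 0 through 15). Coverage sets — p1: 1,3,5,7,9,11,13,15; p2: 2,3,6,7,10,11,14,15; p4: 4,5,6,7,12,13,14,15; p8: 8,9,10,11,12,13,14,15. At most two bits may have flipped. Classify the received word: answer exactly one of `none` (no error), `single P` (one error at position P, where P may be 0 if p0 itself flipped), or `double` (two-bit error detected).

s1: b1⊕b3⊕b5⊕b7⊕b9⊕b11⊕b13⊕b15 = 0⊕0⊕1⊕1⊕1⊕1⊕0⊕0 = 0
s2: b2⊕b3⊕b6⊕b7⊕b10⊕b11⊕b14⊕b15 = 0⊕0⊕0⊕1⊕0⊕1⊕1⊕0 = 1
s4: b4⊕b5⊕b6⊕b7⊕b12⊕b13⊕b14⊕b15 = 1⊕1⊕0⊕1⊕0⊕0⊕1⊕0 = 0
s8: b8⊕b9⊕b10⊕b11⊕b12⊕b13⊕b14⊕b15 = 1⊕1⊕0⊕1⊕0⊕0⊕1⊕0 = 0
Syndrome (s8...s1) = 0010 → position 2.
Overall parity (XOR of all 16 bits, including p0): 1⊕0⊕0⊕0⊕1⊕1⊕0⊕1⊕1⊕1⊕0⊕1⊕0⊕0⊕1⊕0 = 0
Overall=0, syndrome position=2 → double-bit error detected (uncorrectable).

double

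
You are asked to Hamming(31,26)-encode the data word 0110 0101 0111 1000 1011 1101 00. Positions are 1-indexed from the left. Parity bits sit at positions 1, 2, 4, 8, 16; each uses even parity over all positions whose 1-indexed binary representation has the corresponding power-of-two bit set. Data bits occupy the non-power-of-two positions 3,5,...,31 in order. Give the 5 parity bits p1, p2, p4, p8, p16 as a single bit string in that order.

00110

Place data bits at non-power-of-two positions: b3=0, b5=1, b6=1, b7=0, b9=0, b10=1, b11=0, b12=1, b13=0, b14=1, b15=1, b17=1, b18=1, b19=0, b20=0, b21=0, b22=1, b23=0, b24=1, b25=1, b26=1, b27=1, b28=0, b29=1, b30=0, b31=0.
p1 = XOR of data positions {3,5,7,9,11,13,15,17,19,21,23,25,27,29,31} = 0⊕1⊕0⊕0⊕0⊕0⊕1⊕1⊕0⊕0⊕0⊕1⊕1⊕1⊕0 = 0
p2 = XOR of data positions {3,6,7,10,11,14,15,18,19,22,23,26,27,30,31} = 0⊕1⊕0⊕1⊕0⊕1⊕1⊕1⊕0⊕1⊕0⊕1⊕1⊕0⊕0 = 0
p4 = XOR of data positions {5,6,7,12,13,14,15,20,21,22,23,28,29,30,31} = 1⊕1⊕0⊕1⊕0⊕1⊕1⊕0⊕0⊕1⊕0⊕0⊕1⊕0⊕0 = 1
p8 = XOR of data positions {9,10,11,12,13,14,15,24,25,26,27,28,29,30,31} = 0⊕1⊕0⊕1⊕0⊕1⊕1⊕1⊕1⊕1⊕1⊕0⊕1⊕0⊕0 = 1
p16 = XOR of data positions {17,18,19,20,21,22,23,24,25,26,27,28,29,30,31} = 1⊕1⊕0⊕0⊕0⊕1⊕0⊕1⊕1⊕1⊕1⊕0⊕1⊕0⊕0 = 0
Parity bits p1,p2,p4,p8,p16 = 00110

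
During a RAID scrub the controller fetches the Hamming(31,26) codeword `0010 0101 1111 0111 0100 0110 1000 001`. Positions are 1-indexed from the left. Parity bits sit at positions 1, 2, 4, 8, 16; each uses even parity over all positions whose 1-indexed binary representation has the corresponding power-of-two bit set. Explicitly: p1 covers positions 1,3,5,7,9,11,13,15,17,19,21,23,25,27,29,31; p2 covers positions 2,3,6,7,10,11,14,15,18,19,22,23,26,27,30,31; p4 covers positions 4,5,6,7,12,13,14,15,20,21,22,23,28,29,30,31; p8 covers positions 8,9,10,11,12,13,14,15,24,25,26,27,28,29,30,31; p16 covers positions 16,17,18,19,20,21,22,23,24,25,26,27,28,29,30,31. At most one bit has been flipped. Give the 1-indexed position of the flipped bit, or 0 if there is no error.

13

s1: b1⊕b3⊕b5⊕b7⊕b9⊕b11⊕b13⊕b15⊕b17⊕b19⊕b21⊕b23⊕b25⊕b27⊕b29⊕b31 = 0⊕1⊕0⊕0⊕1⊕1⊕0⊕1⊕0⊕0⊕0⊕1⊕1⊕0⊕0⊕1 = 1
s2: b2⊕b3⊕b6⊕b7⊕b10⊕b11⊕b14⊕b15⊕b18⊕b19⊕b22⊕b23⊕b26⊕b27⊕b30⊕b31 = 0⊕1⊕1⊕0⊕1⊕1⊕1⊕1⊕1⊕0⊕1⊕1⊕0⊕0⊕0⊕1 = 0
s4: b4⊕b5⊕b6⊕b7⊕b12⊕b13⊕b14⊕b15⊕b20⊕b21⊕b22⊕b23⊕b28⊕b29⊕b30⊕b31 = 0⊕0⊕1⊕0⊕1⊕0⊕1⊕1⊕0⊕0⊕1⊕1⊕0⊕0⊕0⊕1 = 1
s8: b8⊕b9⊕b10⊕b11⊕b12⊕b13⊕b14⊕b15⊕b24⊕b25⊕b26⊕b27⊕b28⊕b29⊕b30⊕b31 = 1⊕1⊕1⊕1⊕1⊕0⊕1⊕1⊕0⊕1⊕0⊕0⊕0⊕0⊕0⊕1 = 1
s16: b16⊕b17⊕b18⊕b19⊕b20⊕b21⊕b22⊕b23⊕b24⊕b25⊕b26⊕b27⊕b28⊕b29⊕b30⊕b31 = 1⊕0⊕1⊕0⊕0⊕0⊕1⊕1⊕0⊕1⊕0⊕0⊕0⊕0⊕0⊕1 = 0
Syndrome (s16...s1) = 01101 → position 13.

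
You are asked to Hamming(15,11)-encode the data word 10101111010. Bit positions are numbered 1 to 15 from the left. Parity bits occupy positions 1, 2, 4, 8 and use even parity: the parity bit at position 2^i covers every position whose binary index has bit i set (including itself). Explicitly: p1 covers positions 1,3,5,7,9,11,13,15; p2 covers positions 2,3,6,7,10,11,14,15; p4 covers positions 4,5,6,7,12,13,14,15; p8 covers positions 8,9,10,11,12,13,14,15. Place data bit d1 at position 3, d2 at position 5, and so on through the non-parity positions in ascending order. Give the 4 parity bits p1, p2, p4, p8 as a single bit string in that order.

1111

Place data bits at non-power-of-two positions: b3=1, b5=0, b6=1, b7=0, b9=1, b10=1, b11=1, b12=1, b13=0, b14=1, b15=0.
p1 = XOR of data positions {3,5,7,9,11,13,15} = 1⊕0⊕0⊕1⊕1⊕0⊕0 = 1
p2 = XOR of data positions {3,6,7,10,11,14,15} = 1⊕1⊕0⊕1⊕1⊕1⊕0 = 1
p4 = XOR of data positions {5,6,7,12,13,14,15} = 0⊕1⊕0⊕1⊕0⊕1⊕0 = 1
p8 = XOR of data positions {9,10,11,12,13,14,15} = 1⊕1⊕1⊕1⊕0⊕1⊕0 = 1
Parity bits p1,p2,p4,p8 = 1111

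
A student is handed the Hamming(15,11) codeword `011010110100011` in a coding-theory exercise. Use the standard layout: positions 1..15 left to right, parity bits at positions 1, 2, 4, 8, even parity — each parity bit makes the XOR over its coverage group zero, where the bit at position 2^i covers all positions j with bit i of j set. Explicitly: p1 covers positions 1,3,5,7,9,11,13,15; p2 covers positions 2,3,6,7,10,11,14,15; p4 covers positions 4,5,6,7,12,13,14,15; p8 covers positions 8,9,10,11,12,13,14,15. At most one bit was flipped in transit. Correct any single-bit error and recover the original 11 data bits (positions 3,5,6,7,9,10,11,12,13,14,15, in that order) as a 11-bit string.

s1: b1⊕b3⊕b5⊕b7⊕b9⊕b11⊕b13⊕b15 = 0⊕1⊕1⊕1⊕0⊕0⊕0⊕1 = 0
s2: b2⊕b3⊕b6⊕b7⊕b10⊕b11⊕b14⊕b15 = 1⊕1⊕0⊕1⊕1⊕0⊕1⊕1 = 0
s4: b4⊕b5⊕b6⊕b7⊕b12⊕b13⊕b14⊕b15 = 0⊕1⊕0⊕1⊕0⊕0⊕1⊕1 = 0
s8: b8⊕b9⊕b10⊕b11⊕b12⊕b13⊕b14⊕b15 = 1⊕0⊕1⊕0⊕0⊕0⊕1⊕1 = 0
Syndrome (s8...s1) = 0000 → position 0 (no error).
No correction needed.
Data bits at positions 3,5,6,7,9,10,11,12,13,14,15: 11010100011

11010100011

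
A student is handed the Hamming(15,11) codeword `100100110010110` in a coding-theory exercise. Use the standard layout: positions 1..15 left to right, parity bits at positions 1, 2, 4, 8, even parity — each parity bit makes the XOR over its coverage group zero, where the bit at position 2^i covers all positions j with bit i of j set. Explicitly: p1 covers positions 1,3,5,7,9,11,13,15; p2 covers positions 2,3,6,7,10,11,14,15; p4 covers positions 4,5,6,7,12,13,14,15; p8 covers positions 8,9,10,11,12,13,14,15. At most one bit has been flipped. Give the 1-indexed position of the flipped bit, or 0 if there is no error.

2

s1: b1⊕b3⊕b5⊕b7⊕b9⊕b11⊕b13⊕b15 = 1⊕0⊕0⊕1⊕0⊕1⊕1⊕0 = 0
s2: b2⊕b3⊕b6⊕b7⊕b10⊕b11⊕b14⊕b15 = 0⊕0⊕0⊕1⊕0⊕1⊕1⊕0 = 1
s4: b4⊕b5⊕b6⊕b7⊕b12⊕b13⊕b14⊕b15 = 1⊕0⊕0⊕1⊕0⊕1⊕1⊕0 = 0
s8: b8⊕b9⊕b10⊕b11⊕b12⊕b13⊕b14⊕b15 = 1⊕0⊕0⊕1⊕0⊕1⊕1⊕0 = 0
Syndrome (s8...s1) = 0010 → position 2.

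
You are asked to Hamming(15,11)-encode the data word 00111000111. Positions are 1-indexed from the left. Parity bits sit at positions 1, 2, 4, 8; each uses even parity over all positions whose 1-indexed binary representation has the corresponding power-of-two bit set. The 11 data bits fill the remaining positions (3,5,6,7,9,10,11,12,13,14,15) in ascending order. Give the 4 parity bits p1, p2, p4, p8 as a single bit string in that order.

0010

Place data bits at non-power-of-two positions: b3=0, b5=0, b6=1, b7=1, b9=1, b10=0, b11=0, b12=0, b13=1, b14=1, b15=1.
p1 = XOR of data positions {3,5,7,9,11,13,15} = 0⊕0⊕1⊕1⊕0⊕1⊕1 = 0
p2 = XOR of data positions {3,6,7,10,11,14,15} = 0⊕1⊕1⊕0⊕0⊕1⊕1 = 0
p4 = XOR of data positions {5,6,7,12,13,14,15} = 0⊕1⊕1⊕0⊕1⊕1⊕1 = 1
p8 = XOR of data positions {9,10,11,12,13,14,15} = 1⊕0⊕0⊕0⊕1⊕1⊕1 = 0
Parity bits p1,p2,p4,p8 = 0010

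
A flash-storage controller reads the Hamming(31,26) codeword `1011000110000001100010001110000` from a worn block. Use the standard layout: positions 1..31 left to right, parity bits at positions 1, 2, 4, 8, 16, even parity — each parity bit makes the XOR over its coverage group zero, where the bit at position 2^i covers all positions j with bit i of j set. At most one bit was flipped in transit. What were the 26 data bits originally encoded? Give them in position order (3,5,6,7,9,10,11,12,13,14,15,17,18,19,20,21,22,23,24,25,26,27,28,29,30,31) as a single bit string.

s1: b1⊕b3⊕b5⊕b7⊕b9⊕b11⊕b13⊕b15⊕b17⊕b19⊕b21⊕b23⊕b25⊕b27⊕b29⊕b31 = 1⊕1⊕0⊕0⊕1⊕0⊕0⊕0⊕1⊕0⊕1⊕0⊕1⊕1⊕0⊕0 = 1
s2: b2⊕b3⊕b6⊕b7⊕b10⊕b11⊕b14⊕b15⊕b18⊕b19⊕b22⊕b23⊕b26⊕b27⊕b30⊕b31 = 0⊕1⊕0⊕0⊕0⊕0⊕0⊕0⊕0⊕0⊕0⊕0⊕1⊕1⊕0⊕0 = 1
s4: b4⊕b5⊕b6⊕b7⊕b12⊕b13⊕b14⊕b15⊕b20⊕b21⊕b22⊕b23⊕b28⊕b29⊕b30⊕b31 = 1⊕0⊕0⊕0⊕0⊕0⊕0⊕0⊕0⊕1⊕0⊕0⊕0⊕0⊕0⊕0 = 0
s8: b8⊕b9⊕b10⊕b11⊕b12⊕b13⊕b14⊕b15⊕b24⊕b25⊕b26⊕b27⊕b28⊕b29⊕b30⊕b31 = 1⊕1⊕0⊕0⊕0⊕0⊕0⊕0⊕0⊕1⊕1⊕1⊕0⊕0⊕0⊕0 = 1
s16: b16⊕b17⊕b18⊕b19⊕b20⊕b21⊕b22⊕b23⊕b24⊕b25⊕b26⊕b27⊕b28⊕b29⊕b30⊕b31 = 1⊕1⊕0⊕0⊕0⊕1⊕0⊕0⊕0⊕1⊕1⊕1⊕0⊕0⊕0⊕0 = 0
Syndrome (s16...s1) = 01011 → position 11.
Flip bit 11: corrected codeword = 1011000110100001100010001110000
Data bits at positions 3,5,6,7,9,10,11,12,13,14,15,17,18,19,20,21,22,23,24,25,26,27,28,29,30,31: 10001010000100010001110000

10001010000100010001110000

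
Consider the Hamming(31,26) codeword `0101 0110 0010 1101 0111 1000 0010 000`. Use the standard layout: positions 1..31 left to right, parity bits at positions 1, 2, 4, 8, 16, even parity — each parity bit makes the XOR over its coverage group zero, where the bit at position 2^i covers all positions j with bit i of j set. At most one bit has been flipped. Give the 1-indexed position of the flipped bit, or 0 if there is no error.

s1: b1⊕b3⊕b5⊕b7⊕b9⊕b11⊕b13⊕b15⊕b17⊕b19⊕b21⊕b23⊕b25⊕b27⊕b29⊕b31 = 0⊕0⊕0⊕1⊕0⊕1⊕1⊕0⊕0⊕1⊕1⊕0⊕0⊕1⊕0⊕0 = 0
s2: b2⊕b3⊕b6⊕b7⊕b10⊕b11⊕b14⊕b15⊕b18⊕b19⊕b22⊕b23⊕b26⊕b27⊕b30⊕b31 = 1⊕0⊕1⊕1⊕0⊕1⊕1⊕0⊕1⊕1⊕0⊕0⊕0⊕1⊕0⊕0 = 0
s4: b4⊕b5⊕b6⊕b7⊕b12⊕b13⊕b14⊕b15⊕b20⊕b21⊕b22⊕b23⊕b28⊕b29⊕b30⊕b31 = 1⊕0⊕1⊕1⊕0⊕1⊕1⊕0⊕1⊕1⊕0⊕0⊕0⊕0⊕0⊕0 = 1
s8: b8⊕b9⊕b10⊕b11⊕b12⊕b13⊕b14⊕b15⊕b24⊕b25⊕b26⊕b27⊕b28⊕b29⊕b30⊕b31 = 0⊕0⊕0⊕1⊕0⊕1⊕1⊕0⊕0⊕0⊕0⊕1⊕0⊕0⊕0⊕0 = 0
s16: b16⊕b17⊕b18⊕b19⊕b20⊕b21⊕b22⊕b23⊕b24⊕b25⊕b26⊕b27⊕b28⊕b29⊕b30⊕b31 = 1⊕0⊕1⊕1⊕1⊕1⊕0⊕0⊕0⊕0⊕0⊕1⊕0⊕0⊕0⊕0 = 0
Syndrome (s16...s1) = 00100 → position 4.

4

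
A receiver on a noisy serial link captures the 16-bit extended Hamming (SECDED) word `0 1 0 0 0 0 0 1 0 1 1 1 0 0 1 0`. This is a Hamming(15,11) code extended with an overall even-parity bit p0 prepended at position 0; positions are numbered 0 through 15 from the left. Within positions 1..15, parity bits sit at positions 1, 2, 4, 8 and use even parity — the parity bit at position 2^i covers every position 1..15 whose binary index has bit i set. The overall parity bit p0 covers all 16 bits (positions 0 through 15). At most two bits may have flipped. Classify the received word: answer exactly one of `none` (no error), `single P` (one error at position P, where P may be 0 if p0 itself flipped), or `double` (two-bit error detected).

s1: b1⊕b3⊕b5⊕b7⊕b9⊕b11⊕b13⊕b15 = 1⊕0⊕0⊕1⊕1⊕1⊕0⊕0 = 0
s2: b2⊕b3⊕b6⊕b7⊕b10⊕b11⊕b14⊕b15 = 0⊕0⊕0⊕1⊕1⊕1⊕1⊕0 = 0
s4: b4⊕b5⊕b6⊕b7⊕b12⊕b13⊕b14⊕b15 = 0⊕0⊕0⊕1⊕0⊕0⊕1⊕0 = 0
s8: b8⊕b9⊕b10⊕b11⊕b12⊕b13⊕b14⊕b15 = 0⊕1⊕1⊕1⊕0⊕0⊕1⊕0 = 0
Syndrome (s8...s1) = 0000 → position 0 (no error).
Overall parity (XOR of all 16 bits, including p0): 0⊕1⊕0⊕0⊕0⊕0⊕0⊕1⊕0⊕1⊕1⊕1⊕0⊕0⊕1⊕0 = 0
Overall=0, syndrome position=0 → no error.

none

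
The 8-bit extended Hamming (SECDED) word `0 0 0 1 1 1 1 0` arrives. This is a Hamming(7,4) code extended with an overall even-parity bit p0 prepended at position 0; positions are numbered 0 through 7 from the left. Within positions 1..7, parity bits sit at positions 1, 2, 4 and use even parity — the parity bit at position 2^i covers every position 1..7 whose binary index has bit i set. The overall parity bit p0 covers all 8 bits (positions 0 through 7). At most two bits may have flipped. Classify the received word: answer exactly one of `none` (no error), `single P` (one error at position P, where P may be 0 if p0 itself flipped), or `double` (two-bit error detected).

s1: b1⊕b3⊕b5⊕b7 = 0⊕1⊕1⊕0 = 0
s2: b2⊕b3⊕b6⊕b7 = 0⊕1⊕1⊕0 = 0
s4: b4⊕b5⊕b6⊕b7 = 1⊕1⊕1⊕0 = 1
Syndrome (s4...s1) = 100 → position 4.
Overall parity (XOR of all 8 bits, including p0): 0⊕0⊕0⊕1⊕1⊕1⊕1⊕0 = 0
Overall=0, syndrome position=4 → double-bit error detected (uncorrectable).

double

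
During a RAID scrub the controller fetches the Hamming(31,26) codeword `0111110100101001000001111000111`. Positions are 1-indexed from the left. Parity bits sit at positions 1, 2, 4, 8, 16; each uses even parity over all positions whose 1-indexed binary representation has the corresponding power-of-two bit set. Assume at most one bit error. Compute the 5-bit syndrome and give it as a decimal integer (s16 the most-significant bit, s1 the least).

4

s1: b1⊕b3⊕b5⊕b7⊕b9⊕b11⊕b13⊕b15⊕b17⊕b19⊕b21⊕b23⊕b25⊕b27⊕b29⊕b31 = 0⊕1⊕1⊕0⊕0⊕1⊕1⊕0⊕0⊕0⊕0⊕1⊕1⊕0⊕1⊕1 = 0
s2: b2⊕b3⊕b6⊕b7⊕b10⊕b11⊕b14⊕b15⊕b18⊕b19⊕b22⊕b23⊕b26⊕b27⊕b30⊕b31 = 1⊕1⊕1⊕0⊕0⊕1⊕0⊕0⊕0⊕0⊕1⊕1⊕0⊕0⊕1⊕1 = 0
s4: b4⊕b5⊕b6⊕b7⊕b12⊕b13⊕b14⊕b15⊕b20⊕b21⊕b22⊕b23⊕b28⊕b29⊕b30⊕b31 = 1⊕1⊕1⊕0⊕0⊕1⊕0⊕0⊕0⊕0⊕1⊕1⊕0⊕1⊕1⊕1 = 1
s8: b8⊕b9⊕b10⊕b11⊕b12⊕b13⊕b14⊕b15⊕b24⊕b25⊕b26⊕b27⊕b28⊕b29⊕b30⊕b31 = 1⊕0⊕0⊕1⊕0⊕1⊕0⊕0⊕1⊕1⊕0⊕0⊕0⊕1⊕1⊕1 = 0
s16: b16⊕b17⊕b18⊕b19⊕b20⊕b21⊕b22⊕b23⊕b24⊕b25⊕b26⊕b27⊕b28⊕b29⊕b30⊕b31 = 1⊕0⊕0⊕0⊕0⊕0⊕1⊕1⊕1⊕1⊕0⊕0⊕0⊕1⊕1⊕1 = 0
Syndrome (s16...s1) = 00100 → position 4.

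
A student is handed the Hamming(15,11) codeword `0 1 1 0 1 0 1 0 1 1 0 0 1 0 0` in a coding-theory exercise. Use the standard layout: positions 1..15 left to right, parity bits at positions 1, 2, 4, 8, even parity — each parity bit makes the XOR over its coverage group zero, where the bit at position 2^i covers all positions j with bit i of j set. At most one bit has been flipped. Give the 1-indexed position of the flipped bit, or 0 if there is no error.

s1: b1⊕b3⊕b5⊕b7⊕b9⊕b11⊕b13⊕b15 = 0⊕1⊕1⊕1⊕1⊕0⊕1⊕0 = 1
s2: b2⊕b3⊕b6⊕b7⊕b10⊕b11⊕b14⊕b15 = 1⊕1⊕0⊕1⊕1⊕0⊕0⊕0 = 0
s4: b4⊕b5⊕b6⊕b7⊕b12⊕b13⊕b14⊕b15 = 0⊕1⊕0⊕1⊕0⊕1⊕0⊕0 = 1
s8: b8⊕b9⊕b10⊕b11⊕b12⊕b13⊕b14⊕b15 = 0⊕1⊕1⊕0⊕0⊕1⊕0⊕0 = 1
Syndrome (s8...s1) = 1101 → position 13.

13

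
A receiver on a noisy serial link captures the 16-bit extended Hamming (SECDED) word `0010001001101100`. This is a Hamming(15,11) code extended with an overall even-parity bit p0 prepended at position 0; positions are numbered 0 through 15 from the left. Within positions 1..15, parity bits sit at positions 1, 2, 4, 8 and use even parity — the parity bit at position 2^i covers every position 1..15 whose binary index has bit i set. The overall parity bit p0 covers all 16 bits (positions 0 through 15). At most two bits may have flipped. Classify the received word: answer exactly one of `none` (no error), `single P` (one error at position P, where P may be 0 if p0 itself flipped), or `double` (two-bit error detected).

s1: b1⊕b3⊕b5⊕b7⊕b9⊕b11⊕b13⊕b15 = 0⊕0⊕0⊕0⊕1⊕0⊕1⊕0 = 0
s2: b2⊕b3⊕b6⊕b7⊕b10⊕b11⊕b14⊕b15 = 1⊕0⊕1⊕0⊕1⊕0⊕0⊕0 = 1
s4: b4⊕b5⊕b6⊕b7⊕b12⊕b13⊕b14⊕b15 = 0⊕0⊕1⊕0⊕1⊕1⊕0⊕0 = 1
s8: b8⊕b9⊕b10⊕b11⊕b12⊕b13⊕b14⊕b15 = 0⊕1⊕1⊕0⊕1⊕1⊕0⊕0 = 0
Syndrome (s8...s1) = 0110 → position 6.
Overall parity (XOR of all 16 bits, including p0): 0⊕0⊕1⊕0⊕0⊕0⊕1⊕0⊕0⊕1⊕1⊕0⊕1⊕1⊕0⊕0 = 0
Overall=0, syndrome position=6 → double-bit error detected (uncorrectable).

double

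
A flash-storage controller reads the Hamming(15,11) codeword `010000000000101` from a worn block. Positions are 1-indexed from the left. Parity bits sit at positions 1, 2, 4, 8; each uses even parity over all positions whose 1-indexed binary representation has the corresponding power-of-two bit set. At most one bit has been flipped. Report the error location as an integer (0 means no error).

0

s1: b1⊕b3⊕b5⊕b7⊕b9⊕b11⊕b13⊕b15 = 0⊕0⊕0⊕0⊕0⊕0⊕1⊕1 = 0
s2: b2⊕b3⊕b6⊕b7⊕b10⊕b11⊕b14⊕b15 = 1⊕0⊕0⊕0⊕0⊕0⊕0⊕1 = 0
s4: b4⊕b5⊕b6⊕b7⊕b12⊕b13⊕b14⊕b15 = 0⊕0⊕0⊕0⊕0⊕1⊕0⊕1 = 0
s8: b8⊕b9⊕b10⊕b11⊕b12⊕b13⊕b14⊕b15 = 0⊕0⊕0⊕0⊕0⊕1⊕0⊕1 = 0
Syndrome (s8...s1) = 0000 → position 0 (no error).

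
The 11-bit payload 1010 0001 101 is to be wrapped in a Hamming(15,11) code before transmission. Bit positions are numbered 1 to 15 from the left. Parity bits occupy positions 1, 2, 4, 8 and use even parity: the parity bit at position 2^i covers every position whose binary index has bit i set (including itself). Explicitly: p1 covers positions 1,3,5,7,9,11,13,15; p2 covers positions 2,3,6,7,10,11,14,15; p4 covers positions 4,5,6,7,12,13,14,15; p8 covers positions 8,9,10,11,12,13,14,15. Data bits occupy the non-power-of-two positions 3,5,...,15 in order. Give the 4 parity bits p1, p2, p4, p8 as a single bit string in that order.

Place data bits at non-power-of-two positions: b3=1, b5=0, b6=1, b7=0, b9=0, b10=0, b11=0, b12=1, b13=1, b14=0, b15=1.
p1 = XOR of data positions {3,5,7,9,11,13,15} = 1⊕0⊕0⊕0⊕0⊕1⊕1 = 1
p2 = XOR of data positions {3,6,7,10,11,14,15} = 1⊕1⊕0⊕0⊕0⊕0⊕1 = 1
p4 = XOR of data positions {5,6,7,12,13,14,15} = 0⊕1⊕0⊕1⊕1⊕0⊕1 = 0
p8 = XOR of data positions {9,10,11,12,13,14,15} = 0⊕0⊕0⊕1⊕1⊕0⊕1 = 1
Parity bits p1,p2,p4,p8 = 1101

1101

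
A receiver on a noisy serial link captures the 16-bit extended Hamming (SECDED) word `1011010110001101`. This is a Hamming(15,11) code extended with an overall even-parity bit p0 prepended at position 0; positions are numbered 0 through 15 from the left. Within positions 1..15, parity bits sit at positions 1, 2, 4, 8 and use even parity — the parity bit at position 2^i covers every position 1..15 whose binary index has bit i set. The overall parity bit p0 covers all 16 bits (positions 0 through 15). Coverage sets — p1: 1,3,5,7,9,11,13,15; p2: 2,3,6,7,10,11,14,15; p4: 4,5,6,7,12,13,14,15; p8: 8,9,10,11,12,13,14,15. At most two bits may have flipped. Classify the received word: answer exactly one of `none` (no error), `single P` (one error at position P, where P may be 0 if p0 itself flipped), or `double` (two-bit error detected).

single 5

s1: b1⊕b3⊕b5⊕b7⊕b9⊕b11⊕b13⊕b15 = 0⊕1⊕1⊕1⊕0⊕0⊕1⊕1 = 1
s2: b2⊕b3⊕b6⊕b7⊕b10⊕b11⊕b14⊕b15 = 1⊕1⊕0⊕1⊕0⊕0⊕0⊕1 = 0
s4: b4⊕b5⊕b6⊕b7⊕b12⊕b13⊕b14⊕b15 = 0⊕1⊕0⊕1⊕1⊕1⊕0⊕1 = 1
s8: b8⊕b9⊕b10⊕b11⊕b12⊕b13⊕b14⊕b15 = 1⊕0⊕0⊕0⊕1⊕1⊕0⊕1 = 0
Syndrome (s8...s1) = 0101 → position 5.
Overall parity (XOR of all 16 bits, including p0): 1⊕0⊕1⊕1⊕0⊕1⊕0⊕1⊕1⊕0⊕0⊕0⊕1⊕1⊕0⊕1 = 1
Overall=1, syndrome position=5 → single-bit error at position 5.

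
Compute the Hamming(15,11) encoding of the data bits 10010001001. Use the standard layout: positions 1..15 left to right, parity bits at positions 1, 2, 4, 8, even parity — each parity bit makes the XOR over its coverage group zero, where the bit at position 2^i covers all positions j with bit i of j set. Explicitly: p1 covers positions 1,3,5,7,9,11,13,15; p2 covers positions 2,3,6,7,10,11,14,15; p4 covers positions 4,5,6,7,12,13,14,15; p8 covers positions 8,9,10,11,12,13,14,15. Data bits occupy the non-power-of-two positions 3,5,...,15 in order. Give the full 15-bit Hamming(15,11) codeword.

Place data bits at non-power-of-two positions: b3=1, b5=0, b6=0, b7=1, b9=0, b10=0, b11=0, b12=1, b13=0, b14=0, b15=1.
p1 = XOR of data positions {3,5,7,9,11,13,15} = 1⊕0⊕1⊕0⊕0⊕0⊕1 = 1
p2 = XOR of data positions {3,6,7,10,11,14,15} = 1⊕0⊕1⊕0⊕0⊕0⊕1 = 1
p4 = XOR of data positions {5,6,7,12,13,14,15} = 0⊕0⊕1⊕1⊕0⊕0⊕1 = 1
p8 = XOR of data positions {9,10,11,12,13,14,15} = 0⊕0⊕0⊕1⊕0⊕0⊕1 = 0
Codeword b1..b15 = 111100100001001

111100100001001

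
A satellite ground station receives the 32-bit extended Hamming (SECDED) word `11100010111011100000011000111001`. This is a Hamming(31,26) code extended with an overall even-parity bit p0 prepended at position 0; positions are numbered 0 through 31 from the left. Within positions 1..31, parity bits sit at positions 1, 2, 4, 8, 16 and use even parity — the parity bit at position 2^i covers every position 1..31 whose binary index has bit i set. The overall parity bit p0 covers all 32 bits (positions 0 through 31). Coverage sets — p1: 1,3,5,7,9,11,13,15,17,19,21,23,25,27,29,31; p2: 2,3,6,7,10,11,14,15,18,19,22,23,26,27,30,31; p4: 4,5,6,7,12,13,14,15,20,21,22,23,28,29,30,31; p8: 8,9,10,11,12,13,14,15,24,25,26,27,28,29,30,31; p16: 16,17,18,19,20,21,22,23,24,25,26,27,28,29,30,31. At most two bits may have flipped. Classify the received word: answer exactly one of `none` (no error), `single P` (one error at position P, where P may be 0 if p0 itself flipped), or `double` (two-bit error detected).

s1: b1⊕b3⊕b5⊕b7⊕b9⊕b11⊕b13⊕b15⊕b17⊕b19⊕b21⊕b23⊕b25⊕b27⊕b29⊕b31 = 1⊕0⊕0⊕0⊕1⊕0⊕1⊕0⊕0⊕0⊕1⊕0⊕0⊕1⊕0⊕1 = 0
s2: b2⊕b3⊕b6⊕b7⊕b10⊕b11⊕b14⊕b15⊕b18⊕b19⊕b22⊕b23⊕b26⊕b27⊕b30⊕b31 = 1⊕0⊕1⊕0⊕1⊕0⊕1⊕0⊕0⊕0⊕1⊕0⊕1⊕1⊕0⊕1 = 0
s4: b4⊕b5⊕b6⊕b7⊕b12⊕b13⊕b14⊕b15⊕b20⊕b21⊕b22⊕b23⊕b28⊕b29⊕b30⊕b31 = 0⊕0⊕1⊕0⊕1⊕1⊕1⊕0⊕0⊕1⊕1⊕0⊕1⊕0⊕0⊕1 = 0
s8: b8⊕b9⊕b10⊕b11⊕b12⊕b13⊕b14⊕b15⊕b24⊕b25⊕b26⊕b27⊕b28⊕b29⊕b30⊕b31 = 1⊕1⊕1⊕0⊕1⊕1⊕1⊕0⊕0⊕0⊕1⊕1⊕1⊕0⊕0⊕1 = 0
s16: b16⊕b17⊕b18⊕b19⊕b20⊕b21⊕b22⊕b23⊕b24⊕b25⊕b26⊕b27⊕b28⊕b29⊕b30⊕b31 = 0⊕0⊕0⊕0⊕0⊕1⊕1⊕0⊕0⊕0⊕1⊕1⊕1⊕0⊕0⊕1 = 0
Syndrome (s16...s1) = 00000 → position 0 (no error).
Overall parity (XOR of all 32 bits, including p0): 1⊕1⊕1⊕0⊕0⊕0⊕1⊕0⊕1⊕1⊕1⊕0⊕1⊕1⊕1⊕0⊕0⊕0⊕0⊕0⊕0⊕1⊕1⊕0⊕0⊕0⊕1⊕1⊕1⊕0⊕0⊕1 = 0
Overall=0, syndrome position=0 → no error.

none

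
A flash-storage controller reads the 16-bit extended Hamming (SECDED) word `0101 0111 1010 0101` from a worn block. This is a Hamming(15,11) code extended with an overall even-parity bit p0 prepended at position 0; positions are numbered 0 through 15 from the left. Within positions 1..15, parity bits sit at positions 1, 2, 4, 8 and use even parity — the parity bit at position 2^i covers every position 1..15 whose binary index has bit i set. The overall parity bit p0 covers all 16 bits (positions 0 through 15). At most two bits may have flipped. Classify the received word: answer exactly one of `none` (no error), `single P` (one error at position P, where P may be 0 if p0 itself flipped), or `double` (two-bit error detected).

single 6

s1: b1⊕b3⊕b5⊕b7⊕b9⊕b11⊕b13⊕b15 = 1⊕1⊕1⊕1⊕0⊕0⊕1⊕1 = 0
s2: b2⊕b3⊕b6⊕b7⊕b10⊕b11⊕b14⊕b15 = 0⊕1⊕1⊕1⊕1⊕0⊕0⊕1 = 1
s4: b4⊕b5⊕b6⊕b7⊕b12⊕b13⊕b14⊕b15 = 0⊕1⊕1⊕1⊕0⊕1⊕0⊕1 = 1
s8: b8⊕b9⊕b10⊕b11⊕b12⊕b13⊕b14⊕b15 = 1⊕0⊕1⊕0⊕0⊕1⊕0⊕1 = 0
Syndrome (s8...s1) = 0110 → position 6.
Overall parity (XOR of all 16 bits, including p0): 0⊕1⊕0⊕1⊕0⊕1⊕1⊕1⊕1⊕0⊕1⊕0⊕0⊕1⊕0⊕1 = 1
Overall=1, syndrome position=6 → single-bit error at position 6.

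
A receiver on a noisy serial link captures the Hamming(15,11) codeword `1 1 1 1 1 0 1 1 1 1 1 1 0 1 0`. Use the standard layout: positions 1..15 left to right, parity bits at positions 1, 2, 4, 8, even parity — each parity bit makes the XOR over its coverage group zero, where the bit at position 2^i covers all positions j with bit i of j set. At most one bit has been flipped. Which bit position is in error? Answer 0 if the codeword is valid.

s1: b1⊕b3⊕b5⊕b7⊕b9⊕b11⊕b13⊕b15 = 1⊕1⊕1⊕1⊕1⊕1⊕0⊕0 = 0
s2: b2⊕b3⊕b6⊕b7⊕b10⊕b11⊕b14⊕b15 = 1⊕1⊕0⊕1⊕1⊕1⊕1⊕0 = 0
s4: b4⊕b5⊕b6⊕b7⊕b12⊕b13⊕b14⊕b15 = 1⊕1⊕0⊕1⊕1⊕0⊕1⊕0 = 1
s8: b8⊕b9⊕b10⊕b11⊕b12⊕b13⊕b14⊕b15 = 1⊕1⊕1⊕1⊕1⊕0⊕1⊕0 = 0
Syndrome (s8...s1) = 0100 → position 4.

4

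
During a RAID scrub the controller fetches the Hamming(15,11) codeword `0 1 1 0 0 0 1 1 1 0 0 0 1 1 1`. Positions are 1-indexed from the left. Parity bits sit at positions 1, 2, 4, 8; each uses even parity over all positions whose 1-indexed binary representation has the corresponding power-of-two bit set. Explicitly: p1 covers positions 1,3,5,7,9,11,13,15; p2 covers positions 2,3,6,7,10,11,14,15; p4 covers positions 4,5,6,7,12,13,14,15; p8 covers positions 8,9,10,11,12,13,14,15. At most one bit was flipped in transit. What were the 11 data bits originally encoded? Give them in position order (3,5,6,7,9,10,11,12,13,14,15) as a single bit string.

10011010111

s1: b1⊕b3⊕b5⊕b7⊕b9⊕b11⊕b13⊕b15 = 0⊕1⊕0⊕1⊕1⊕0⊕1⊕1 = 1
s2: b2⊕b3⊕b6⊕b7⊕b10⊕b11⊕b14⊕b15 = 1⊕1⊕0⊕1⊕0⊕0⊕1⊕1 = 1
s4: b4⊕b5⊕b6⊕b7⊕b12⊕b13⊕b14⊕b15 = 0⊕0⊕0⊕1⊕0⊕1⊕1⊕1 = 0
s8: b8⊕b9⊕b10⊕b11⊕b12⊕b13⊕b14⊕b15 = 1⊕1⊕0⊕0⊕0⊕1⊕1⊕1 = 1
Syndrome (s8...s1) = 1011 → position 11.
Flip bit 11: corrected codeword = 011000111010111
Data bits at positions 3,5,6,7,9,10,11,12,13,14,15: 10011010111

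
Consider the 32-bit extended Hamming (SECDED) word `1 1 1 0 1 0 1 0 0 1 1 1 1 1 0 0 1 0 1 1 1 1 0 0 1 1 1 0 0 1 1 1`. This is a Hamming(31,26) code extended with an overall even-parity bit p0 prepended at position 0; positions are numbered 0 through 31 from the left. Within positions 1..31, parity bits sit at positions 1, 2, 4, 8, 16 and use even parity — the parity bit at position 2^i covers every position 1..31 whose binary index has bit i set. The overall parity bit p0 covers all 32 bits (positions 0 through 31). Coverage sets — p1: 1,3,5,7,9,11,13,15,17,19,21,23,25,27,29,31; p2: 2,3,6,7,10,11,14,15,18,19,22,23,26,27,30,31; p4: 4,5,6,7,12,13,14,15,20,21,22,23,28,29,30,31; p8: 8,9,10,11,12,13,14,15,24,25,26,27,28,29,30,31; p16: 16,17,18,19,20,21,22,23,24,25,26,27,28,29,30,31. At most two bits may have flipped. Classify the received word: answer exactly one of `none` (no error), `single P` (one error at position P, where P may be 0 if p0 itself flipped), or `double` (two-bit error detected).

s1: b1⊕b3⊕b5⊕b7⊕b9⊕b11⊕b13⊕b15⊕b17⊕b19⊕b21⊕b23⊕b25⊕b27⊕b29⊕b31 = 1⊕0⊕0⊕0⊕1⊕1⊕1⊕0⊕0⊕1⊕1⊕0⊕1⊕0⊕1⊕1 = 1
s2: b2⊕b3⊕b6⊕b7⊕b10⊕b11⊕b14⊕b15⊕b18⊕b19⊕b22⊕b23⊕b26⊕b27⊕b30⊕b31 = 1⊕0⊕1⊕0⊕1⊕1⊕0⊕0⊕1⊕1⊕0⊕0⊕1⊕0⊕1⊕1 = 1
s4: b4⊕b5⊕b6⊕b7⊕b12⊕b13⊕b14⊕b15⊕b20⊕b21⊕b22⊕b23⊕b28⊕b29⊕b30⊕b31 = 1⊕0⊕1⊕0⊕1⊕1⊕0⊕0⊕1⊕1⊕0⊕0⊕0⊕1⊕1⊕1 = 1
s8: b8⊕b9⊕b10⊕b11⊕b12⊕b13⊕b14⊕b15⊕b24⊕b25⊕b26⊕b27⊕b28⊕b29⊕b30⊕b31 = 0⊕1⊕1⊕1⊕1⊕1⊕0⊕0⊕1⊕1⊕1⊕0⊕0⊕1⊕1⊕1 = 1
s16: b16⊕b17⊕b18⊕b19⊕b20⊕b21⊕b22⊕b23⊕b24⊕b25⊕b26⊕b27⊕b28⊕b29⊕b30⊕b31 = 1⊕0⊕1⊕1⊕1⊕1⊕0⊕0⊕1⊕1⊕1⊕0⊕0⊕1⊕1⊕1 = 1
Syndrome (s16...s1) = 11111 → position 31.
Overall parity (XOR of all 32 bits, including p0): 1⊕1⊕1⊕0⊕1⊕0⊕1⊕0⊕0⊕1⊕1⊕1⊕1⊕1⊕0⊕0⊕1⊕0⊕1⊕1⊕1⊕1⊕0⊕0⊕1⊕1⊕1⊕0⊕0⊕1⊕1⊕1 = 1
Overall=1, syndrome position=31 → single-bit error at position 31.

single 31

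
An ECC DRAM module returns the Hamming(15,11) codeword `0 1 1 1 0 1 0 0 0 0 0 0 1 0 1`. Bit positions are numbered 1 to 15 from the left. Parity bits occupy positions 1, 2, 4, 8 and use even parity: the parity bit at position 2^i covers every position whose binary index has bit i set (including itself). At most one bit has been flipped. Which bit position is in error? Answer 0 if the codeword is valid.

s1: b1⊕b3⊕b5⊕b7⊕b9⊕b11⊕b13⊕b15 = 0⊕1⊕0⊕0⊕0⊕0⊕1⊕1 = 1
s2: b2⊕b3⊕b6⊕b7⊕b10⊕b11⊕b14⊕b15 = 1⊕1⊕1⊕0⊕0⊕0⊕0⊕1 = 0
s4: b4⊕b5⊕b6⊕b7⊕b12⊕b13⊕b14⊕b15 = 1⊕0⊕1⊕0⊕0⊕1⊕0⊕1 = 0
s8: b8⊕b9⊕b10⊕b11⊕b12⊕b13⊕b14⊕b15 = 0⊕0⊕0⊕0⊕0⊕1⊕0⊕1 = 0
Syndrome (s8...s1) = 0001 → position 1.

1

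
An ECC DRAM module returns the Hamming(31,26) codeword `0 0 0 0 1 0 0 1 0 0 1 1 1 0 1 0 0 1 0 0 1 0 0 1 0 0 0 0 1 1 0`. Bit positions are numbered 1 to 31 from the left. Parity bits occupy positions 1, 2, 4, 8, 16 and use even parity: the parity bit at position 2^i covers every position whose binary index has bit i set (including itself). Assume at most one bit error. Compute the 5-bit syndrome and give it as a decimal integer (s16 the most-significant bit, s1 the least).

20

s1: b1⊕b3⊕b5⊕b7⊕b9⊕b11⊕b13⊕b15⊕b17⊕b19⊕b21⊕b23⊕b25⊕b27⊕b29⊕b31 = 0⊕0⊕1⊕0⊕0⊕1⊕1⊕1⊕0⊕0⊕1⊕0⊕0⊕0⊕1⊕0 = 0
s2: b2⊕b3⊕b6⊕b7⊕b10⊕b11⊕b14⊕b15⊕b18⊕b19⊕b22⊕b23⊕b26⊕b27⊕b30⊕b31 = 0⊕0⊕0⊕0⊕0⊕1⊕0⊕1⊕1⊕0⊕0⊕0⊕0⊕0⊕1⊕0 = 0
s4: b4⊕b5⊕b6⊕b7⊕b12⊕b13⊕b14⊕b15⊕b20⊕b21⊕b22⊕b23⊕b28⊕b29⊕b30⊕b31 = 0⊕1⊕0⊕0⊕1⊕1⊕0⊕1⊕0⊕1⊕0⊕0⊕0⊕1⊕1⊕0 = 1
s8: b8⊕b9⊕b10⊕b11⊕b12⊕b13⊕b14⊕b15⊕b24⊕b25⊕b26⊕b27⊕b28⊕b29⊕b30⊕b31 = 1⊕0⊕0⊕1⊕1⊕1⊕0⊕1⊕1⊕0⊕0⊕0⊕0⊕1⊕1⊕0 = 0
s16: b16⊕b17⊕b18⊕b19⊕b20⊕b21⊕b22⊕b23⊕b24⊕b25⊕b26⊕b27⊕b28⊕b29⊕b30⊕b31 = 0⊕0⊕1⊕0⊕0⊕1⊕0⊕0⊕1⊕0⊕0⊕0⊕0⊕1⊕1⊕0 = 1
Syndrome (s16...s1) = 10100 → position 20.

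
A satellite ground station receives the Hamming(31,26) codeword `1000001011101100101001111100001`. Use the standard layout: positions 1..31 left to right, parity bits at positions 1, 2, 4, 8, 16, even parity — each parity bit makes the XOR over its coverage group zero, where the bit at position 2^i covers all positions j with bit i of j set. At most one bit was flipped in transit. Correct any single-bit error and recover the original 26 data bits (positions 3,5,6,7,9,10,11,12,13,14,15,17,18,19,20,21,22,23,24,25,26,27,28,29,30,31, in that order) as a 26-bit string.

00011010110101001111100001

s1: b1⊕b3⊕b5⊕b7⊕b9⊕b11⊕b13⊕b15⊕b17⊕b19⊕b21⊕b23⊕b25⊕b27⊕b29⊕b31 = 1⊕0⊕0⊕1⊕1⊕1⊕1⊕0⊕1⊕1⊕0⊕1⊕1⊕0⊕0⊕1 = 0
s2: b2⊕b3⊕b6⊕b7⊕b10⊕b11⊕b14⊕b15⊕b18⊕b19⊕b22⊕b23⊕b26⊕b27⊕b30⊕b31 = 0⊕0⊕0⊕1⊕1⊕1⊕1⊕0⊕0⊕1⊕1⊕1⊕1⊕0⊕0⊕1 = 1
s4: b4⊕b5⊕b6⊕b7⊕b12⊕b13⊕b14⊕b15⊕b20⊕b21⊕b22⊕b23⊕b28⊕b29⊕b30⊕b31 = 0⊕0⊕0⊕1⊕0⊕1⊕1⊕0⊕0⊕0⊕1⊕1⊕0⊕0⊕0⊕1 = 0
s8: b8⊕b9⊕b10⊕b11⊕b12⊕b13⊕b14⊕b15⊕b24⊕b25⊕b26⊕b27⊕b28⊕b29⊕b30⊕b31 = 0⊕1⊕1⊕1⊕0⊕1⊕1⊕0⊕1⊕1⊕1⊕0⊕0⊕0⊕0⊕1 = 1
s16: b16⊕b17⊕b18⊕b19⊕b20⊕b21⊕b22⊕b23⊕b24⊕b25⊕b26⊕b27⊕b28⊕b29⊕b30⊕b31 = 0⊕1⊕0⊕1⊕0⊕0⊕1⊕1⊕1⊕1⊕1⊕0⊕0⊕0⊕0⊕1 = 0
Syndrome (s16...s1) = 01010 → position 10.
Flip bit 10: corrected codeword = 1000001010101100101001111100001
Data bits at positions 3,5,6,7,9,10,11,12,13,14,15,17,18,19,20,21,22,23,24,25,26,27,28,29,30,31: 00011010110101001111100001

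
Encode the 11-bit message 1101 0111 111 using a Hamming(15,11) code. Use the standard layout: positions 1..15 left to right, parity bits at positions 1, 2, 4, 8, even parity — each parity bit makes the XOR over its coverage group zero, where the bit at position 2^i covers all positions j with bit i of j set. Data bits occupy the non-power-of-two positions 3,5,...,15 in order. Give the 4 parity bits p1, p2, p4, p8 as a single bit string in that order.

Place data bits at non-power-of-two positions: b3=1, b5=1, b6=0, b7=1, b9=0, b10=1, b11=1, b12=1, b13=1, b14=1, b15=1.
p1 = XOR of data positions {3,5,7,9,11,13,15} = 1⊕1⊕1⊕0⊕1⊕1⊕1 = 0
p2 = XOR of data positions {3,6,7,10,11,14,15} = 1⊕0⊕1⊕1⊕1⊕1⊕1 = 0
p4 = XOR of data positions {5,6,7,12,13,14,15} = 1⊕0⊕1⊕1⊕1⊕1⊕1 = 0
p8 = XOR of data positions {9,10,11,12,13,14,15} = 0⊕1⊕1⊕1⊕1⊕1⊕1 = 0
Parity bits p1,p2,p4,p8 = 0000

0000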